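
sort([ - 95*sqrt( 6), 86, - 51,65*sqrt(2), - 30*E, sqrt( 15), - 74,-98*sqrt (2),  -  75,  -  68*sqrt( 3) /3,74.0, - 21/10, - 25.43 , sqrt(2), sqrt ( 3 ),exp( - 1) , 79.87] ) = [ - 95*sqrt( 6 ), - 98*sqrt( 2),  -  30*E, - 75 , - 74, - 51, - 68*sqrt(3 )/3, - 25.43, - 21/10,exp ( - 1),sqrt(2), sqrt( 3),  sqrt( 15),74.0,79.87,86,65*sqrt( 2 )]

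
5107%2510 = 87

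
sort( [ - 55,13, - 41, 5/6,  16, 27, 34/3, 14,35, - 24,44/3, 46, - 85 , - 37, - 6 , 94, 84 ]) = [ - 85,-55,-41, - 37, - 24, - 6, 5/6, 34/3, 13,14, 44/3, 16, 27, 35, 46, 84, 94 ] 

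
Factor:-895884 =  - 2^2*3^1*11^2 * 617^1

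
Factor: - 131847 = -3^1*71^1 * 619^1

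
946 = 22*43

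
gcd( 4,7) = 1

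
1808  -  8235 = - 6427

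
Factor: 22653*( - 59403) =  - 3^4*839^1* 19801^1 = - 1345656159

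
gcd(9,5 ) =1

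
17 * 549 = 9333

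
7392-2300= 5092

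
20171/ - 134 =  - 20171/134 = -150.53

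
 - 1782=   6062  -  7844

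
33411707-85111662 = - 51699955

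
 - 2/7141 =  - 1+7139/7141=-0.00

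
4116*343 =1411788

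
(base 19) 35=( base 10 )62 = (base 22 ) 2I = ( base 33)1t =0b111110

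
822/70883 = 822/70883 = 0.01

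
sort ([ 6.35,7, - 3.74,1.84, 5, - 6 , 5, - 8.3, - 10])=[ - 10, - 8.3 , - 6, - 3.74,1.84, 5, 5,6.35,7 ] 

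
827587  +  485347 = 1312934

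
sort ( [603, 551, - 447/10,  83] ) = [-447/10,83 , 551,603] 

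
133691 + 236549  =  370240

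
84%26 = 6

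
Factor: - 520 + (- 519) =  - 1039^1 = - 1039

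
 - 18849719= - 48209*391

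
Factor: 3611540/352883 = 2^2*5^1 * 359^1 * 503^1*352883^(  -  1)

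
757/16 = 757/16=47.31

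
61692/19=3246 + 18/19=3246.95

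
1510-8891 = -7381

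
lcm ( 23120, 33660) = 2288880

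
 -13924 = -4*3481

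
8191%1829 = 875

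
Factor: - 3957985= - 5^1*19^1*61^1*683^1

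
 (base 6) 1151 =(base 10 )283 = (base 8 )433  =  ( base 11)238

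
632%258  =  116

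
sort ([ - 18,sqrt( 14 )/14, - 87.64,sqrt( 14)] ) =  [ - 87.64, -18,sqrt( 14 )/14,sqrt( 14)]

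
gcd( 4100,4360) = 20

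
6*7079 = 42474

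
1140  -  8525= - 7385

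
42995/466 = 42995/466  =  92.26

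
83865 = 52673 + 31192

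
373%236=137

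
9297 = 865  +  8432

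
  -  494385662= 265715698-760101360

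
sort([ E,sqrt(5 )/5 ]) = [sqrt( 5 )/5,  E]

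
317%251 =66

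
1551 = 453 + 1098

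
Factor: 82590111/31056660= 9176679/3450740=2^ ( - 2)*3^3 * 5^( - 1) * 47^ (-1)*71^1*3671^( - 1)*4787^1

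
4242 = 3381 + 861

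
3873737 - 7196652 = -3322915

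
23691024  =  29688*798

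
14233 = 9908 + 4325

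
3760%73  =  37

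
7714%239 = 66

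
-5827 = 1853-7680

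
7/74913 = 7/74913=0.00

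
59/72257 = 59/72257= 0.00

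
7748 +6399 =14147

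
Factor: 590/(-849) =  - 2^1*3^( - 1)*5^1*59^1*283^( -1)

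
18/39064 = 9/19532 = 0.00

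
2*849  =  1698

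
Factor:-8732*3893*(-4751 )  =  2^2*17^1*37^1*59^1* 229^1*4751^1 = 161503954676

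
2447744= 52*47072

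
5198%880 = 798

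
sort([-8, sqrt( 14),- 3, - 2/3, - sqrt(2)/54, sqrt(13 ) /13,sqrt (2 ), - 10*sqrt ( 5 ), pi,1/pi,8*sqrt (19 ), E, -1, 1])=[-10*sqrt(5 ) , - 8, - 3, - 1, - 2/3, - sqrt (2)/54,sqrt(13)/13,1/pi, 1,  sqrt(2), E,pi, sqrt(14), 8*sqrt (19)]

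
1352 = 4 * 338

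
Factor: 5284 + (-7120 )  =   - 1836 = -2^2*3^3*17^1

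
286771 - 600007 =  - 313236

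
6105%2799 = 507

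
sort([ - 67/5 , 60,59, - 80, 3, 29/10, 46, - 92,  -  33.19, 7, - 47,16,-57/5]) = [ - 92, - 80,-47,-33.19,  -  67/5, - 57/5,29/10,3, 7, 16, 46,59,  60]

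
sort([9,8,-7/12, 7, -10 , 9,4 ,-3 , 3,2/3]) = [ -10, - 3, - 7/12, 2/3, 3 , 4, 7,8,  9,9 ]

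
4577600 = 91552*50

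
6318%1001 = 312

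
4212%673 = 174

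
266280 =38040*7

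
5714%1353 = 302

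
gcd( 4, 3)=1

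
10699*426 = 4557774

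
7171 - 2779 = 4392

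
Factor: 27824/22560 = 2^(  -  1)*3^( - 1)*5^ (  -  1)*37^1 = 37/30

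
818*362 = 296116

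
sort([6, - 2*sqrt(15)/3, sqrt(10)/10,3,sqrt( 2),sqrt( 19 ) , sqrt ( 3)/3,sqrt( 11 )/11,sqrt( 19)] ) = [ - 2 * sqrt( 15)/3,sqrt( 11 ) /11,sqrt(10 ) /10,sqrt (3) /3,  sqrt( 2),3,sqrt( 19 ) , sqrt( 19),6]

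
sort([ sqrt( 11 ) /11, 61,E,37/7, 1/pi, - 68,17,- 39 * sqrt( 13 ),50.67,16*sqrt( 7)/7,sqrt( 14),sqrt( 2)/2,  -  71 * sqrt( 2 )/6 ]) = [  -  39 *sqrt(13) , - 68, - 71*sqrt (2)/6,  sqrt(11 ) /11,1/pi , sqrt(2)/2,  E,sqrt( 14), 37/7, 16*sqrt( 7 ) /7,17, 50.67,61 ] 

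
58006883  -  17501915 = 40504968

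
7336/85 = 7336/85= 86.31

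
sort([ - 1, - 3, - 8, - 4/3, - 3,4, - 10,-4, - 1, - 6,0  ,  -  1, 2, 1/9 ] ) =[ - 10,-8, - 6, - 4, - 3, - 3, - 4/3, - 1, - 1, - 1,0, 1/9, 2, 4 ] 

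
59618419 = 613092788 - 553474369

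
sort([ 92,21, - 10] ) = [ - 10, 21, 92] 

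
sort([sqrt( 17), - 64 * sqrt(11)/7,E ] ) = [ - 64*sqrt( 11)/7,E,sqrt( 17)]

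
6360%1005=330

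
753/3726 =251/1242 = 0.20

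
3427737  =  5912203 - 2484466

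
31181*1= 31181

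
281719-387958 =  - 106239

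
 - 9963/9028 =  - 9963/9028  =  - 1.10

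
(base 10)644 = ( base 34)iw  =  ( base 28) N0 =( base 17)23F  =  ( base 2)1010000100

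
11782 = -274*(-43 )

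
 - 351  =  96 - 447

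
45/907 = 45/907 =0.05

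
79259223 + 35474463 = 114733686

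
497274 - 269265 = 228009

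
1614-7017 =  - 5403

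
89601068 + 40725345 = 130326413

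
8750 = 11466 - 2716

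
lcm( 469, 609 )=40803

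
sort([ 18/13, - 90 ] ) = [ - 90,18/13 ] 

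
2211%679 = 174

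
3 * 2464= 7392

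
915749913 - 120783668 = 794966245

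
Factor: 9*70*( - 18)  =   - 11340 = - 2^2*3^4*5^1*7^1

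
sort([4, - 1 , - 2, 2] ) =[ -2, - 1, 2 , 4 ]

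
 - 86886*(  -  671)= 58300506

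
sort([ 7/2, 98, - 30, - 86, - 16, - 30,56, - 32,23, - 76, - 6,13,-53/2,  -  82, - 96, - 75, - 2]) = [ - 96, - 86, - 82, - 76, - 75,  -  32, - 30,-30, - 53/2, - 16, - 6, - 2, 7/2, 13, 23, 56,98] 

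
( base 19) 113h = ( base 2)1110001111110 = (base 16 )1c7e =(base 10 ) 7294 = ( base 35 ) 5xe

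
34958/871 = 40+ 118/871   =  40.14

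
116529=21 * 5549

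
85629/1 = 85629= 85629.00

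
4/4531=4/4531  =  0.00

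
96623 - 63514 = 33109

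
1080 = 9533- 8453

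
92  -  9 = 83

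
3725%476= 393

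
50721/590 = 50721/590 = 85.97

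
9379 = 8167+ 1212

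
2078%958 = 162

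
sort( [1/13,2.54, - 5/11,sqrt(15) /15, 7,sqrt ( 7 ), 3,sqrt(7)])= [ - 5/11,  1/13, sqrt(15 )/15,2.54,sqrt( 7), sqrt( 7),3,7] 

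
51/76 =51/76  =  0.67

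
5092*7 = 35644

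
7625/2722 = 7625/2722 = 2.80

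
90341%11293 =11290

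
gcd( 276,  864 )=12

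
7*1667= 11669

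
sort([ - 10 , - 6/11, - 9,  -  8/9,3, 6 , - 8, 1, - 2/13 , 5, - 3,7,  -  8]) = [ - 10,-9 ,-8,  -  8,- 3,-8/9,-6/11, - 2/13,1 , 3, 5,6, 7 ]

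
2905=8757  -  5852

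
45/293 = 45/293 = 0.15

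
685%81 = 37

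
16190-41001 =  - 24811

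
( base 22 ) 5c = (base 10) 122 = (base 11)101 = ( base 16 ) 7a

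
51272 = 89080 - 37808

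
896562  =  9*99618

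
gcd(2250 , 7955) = 5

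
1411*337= 475507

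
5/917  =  5/917 = 0.01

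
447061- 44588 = 402473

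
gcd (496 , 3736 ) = 8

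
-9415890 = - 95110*99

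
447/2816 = 447/2816= 0.16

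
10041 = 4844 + 5197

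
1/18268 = 1/18268=0.00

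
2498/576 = 4 + 97/288 =4.34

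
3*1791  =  5373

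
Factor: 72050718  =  2^1 * 3^1*47^1*255499^1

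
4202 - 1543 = 2659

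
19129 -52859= -33730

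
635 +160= 795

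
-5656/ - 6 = 2828/3  =  942.67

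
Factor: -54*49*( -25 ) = 66150 = 2^1*3^3 * 5^2*7^2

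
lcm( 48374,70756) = 4740652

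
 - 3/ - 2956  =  3/2956 = 0.00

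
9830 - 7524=2306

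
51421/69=745+ 16/69= 745.23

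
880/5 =176 = 176.00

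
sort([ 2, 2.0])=[ 2, 2.0] 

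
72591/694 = 104 + 415/694 = 104.60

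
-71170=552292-623462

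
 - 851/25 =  - 35  +  24/25 = - 34.04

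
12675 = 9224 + 3451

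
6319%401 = 304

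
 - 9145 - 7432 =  - 16577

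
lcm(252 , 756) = 756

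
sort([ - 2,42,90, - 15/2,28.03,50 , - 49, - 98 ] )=[ - 98, - 49, - 15/2, - 2 , 28.03, 42, 50, 90]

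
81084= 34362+46722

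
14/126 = 1/9 =0.11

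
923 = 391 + 532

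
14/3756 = 7/1878 = 0.00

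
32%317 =32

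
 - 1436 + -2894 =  - 4330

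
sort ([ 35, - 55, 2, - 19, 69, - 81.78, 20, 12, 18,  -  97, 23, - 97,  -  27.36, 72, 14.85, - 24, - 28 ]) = [  -  97, - 97, - 81.78 , - 55,  -  28, - 27.36, - 24, - 19, 2 , 12, 14.85,18,  20 , 23,  35, 69, 72]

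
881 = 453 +428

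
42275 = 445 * 95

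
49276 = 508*97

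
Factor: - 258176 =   -  2^7* 2017^1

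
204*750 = 153000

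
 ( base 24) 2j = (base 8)103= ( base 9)74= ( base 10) 67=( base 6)151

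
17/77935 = 17/77935 = 0.00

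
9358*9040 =84596320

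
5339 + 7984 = 13323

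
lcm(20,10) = 20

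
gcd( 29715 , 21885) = 15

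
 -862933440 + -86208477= -949141917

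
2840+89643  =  92483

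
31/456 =31/456 = 0.07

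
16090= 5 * 3218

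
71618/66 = 1085  +  4/33 = 1085.12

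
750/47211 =250/15737 = 0.02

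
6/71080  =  3/35540 = 0.00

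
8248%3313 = 1622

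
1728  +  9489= 11217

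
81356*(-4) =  -325424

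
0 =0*15263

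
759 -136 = 623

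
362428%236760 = 125668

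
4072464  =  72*56562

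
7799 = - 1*(-7799 ) 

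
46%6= 4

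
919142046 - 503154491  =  415987555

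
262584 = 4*65646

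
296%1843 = 296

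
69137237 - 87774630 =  - 18637393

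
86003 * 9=774027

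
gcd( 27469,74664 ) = 1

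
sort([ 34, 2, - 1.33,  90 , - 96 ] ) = [ - 96, - 1.33, 2 , 34,90 ] 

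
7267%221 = 195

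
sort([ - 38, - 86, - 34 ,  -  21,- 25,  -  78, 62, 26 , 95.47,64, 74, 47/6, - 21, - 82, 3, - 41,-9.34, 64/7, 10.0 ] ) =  [-86, -82, - 78 ,-41, - 38, - 34 ,- 25, - 21,- 21 , - 9.34, 3, 47/6, 64/7,10.0, 26,62 , 64,  74  ,  95.47]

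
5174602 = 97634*53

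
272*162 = 44064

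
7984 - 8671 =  - 687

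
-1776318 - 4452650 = -6228968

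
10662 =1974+8688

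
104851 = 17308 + 87543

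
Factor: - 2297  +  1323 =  - 2^1 * 487^1 = - 974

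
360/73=360/73= 4.93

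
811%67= 7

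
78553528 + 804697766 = 883251294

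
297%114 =69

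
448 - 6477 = - 6029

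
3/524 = 3/524 = 0.01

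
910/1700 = 91/170=0.54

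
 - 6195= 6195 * ( - 1)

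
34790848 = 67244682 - 32453834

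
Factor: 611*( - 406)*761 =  - 188778226 = - 2^1 * 7^1*13^1*29^1*47^1*761^1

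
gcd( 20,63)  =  1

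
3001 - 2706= 295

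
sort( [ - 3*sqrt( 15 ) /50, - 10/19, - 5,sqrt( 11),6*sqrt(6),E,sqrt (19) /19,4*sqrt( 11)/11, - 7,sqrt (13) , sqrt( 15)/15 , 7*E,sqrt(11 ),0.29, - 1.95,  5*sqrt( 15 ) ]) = [  -  7,-5,-1.95,-10/19,- 3*sqrt( 15)/50  ,  sqrt( 19)/19,sqrt(15 )/15,0.29 , 4*sqrt(11 ) /11,E,sqrt ( 11),sqrt(11),sqrt( 13 ) , 6*sqrt( 6 ),  7*E,5*sqrt (15)] 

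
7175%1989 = 1208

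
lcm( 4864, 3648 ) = 14592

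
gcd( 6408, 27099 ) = 9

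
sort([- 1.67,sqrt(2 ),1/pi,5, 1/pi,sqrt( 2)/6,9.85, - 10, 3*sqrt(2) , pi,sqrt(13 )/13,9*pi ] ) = [  -  10, - 1.67, sqrt(2) /6, sqrt( 13 )/13,1/pi,1/pi,sqrt ( 2 ),  pi,3*sqrt (2),5,9.85,9*pi]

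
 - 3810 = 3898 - 7708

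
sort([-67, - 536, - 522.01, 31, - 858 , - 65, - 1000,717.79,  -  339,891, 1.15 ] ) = [ - 1000, - 858, - 536, - 522.01 , - 339, - 67, - 65,1.15,31,717.79,891 ] 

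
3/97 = 3/97 = 0.03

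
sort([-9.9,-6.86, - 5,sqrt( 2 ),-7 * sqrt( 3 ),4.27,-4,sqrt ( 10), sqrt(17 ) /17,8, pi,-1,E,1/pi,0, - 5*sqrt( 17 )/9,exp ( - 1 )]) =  [-7*sqrt( 3 ), - 9.9, - 6.86,  -  5, - 4, - 5*sqrt( 17 ) /9,-1 , 0,sqrt ( 17)/17, 1/pi,exp( - 1 ), sqrt( 2),E, pi,  sqrt( 10 ),4.27,8]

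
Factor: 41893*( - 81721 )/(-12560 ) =2^(  -  4) * 5^( - 1 )* 71^1*157^(-1)*1151^1 *41893^1= 3423537853/12560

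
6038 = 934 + 5104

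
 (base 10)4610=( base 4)1020002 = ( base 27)68K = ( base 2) 1001000000010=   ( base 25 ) 79A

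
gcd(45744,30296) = 8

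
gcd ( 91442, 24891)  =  1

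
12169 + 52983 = 65152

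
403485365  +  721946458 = 1125431823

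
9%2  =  1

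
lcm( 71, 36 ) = 2556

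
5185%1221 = 301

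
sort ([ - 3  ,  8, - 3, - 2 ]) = [ - 3, - 3, - 2, 8 ] 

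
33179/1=33179 = 33179.00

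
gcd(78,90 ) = 6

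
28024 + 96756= 124780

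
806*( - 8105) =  - 6532630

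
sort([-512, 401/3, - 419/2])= [- 512, - 419/2,  401/3 ] 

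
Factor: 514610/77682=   3^( - 1)*5^1*11^( - 2)*107^(-1)*51461^1 = 257305/38841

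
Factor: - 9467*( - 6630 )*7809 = 2^1*3^2 * 5^1*13^1*17^1*19^1*137^1*9467^1 = 490141333890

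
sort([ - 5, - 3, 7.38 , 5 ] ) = [ - 5, - 3,5, 7.38 ] 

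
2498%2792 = 2498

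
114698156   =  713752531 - 599054375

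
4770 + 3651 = 8421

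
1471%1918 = 1471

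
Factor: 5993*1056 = 6328608 = 2^5*3^1*11^1*13^1*461^1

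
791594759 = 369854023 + 421740736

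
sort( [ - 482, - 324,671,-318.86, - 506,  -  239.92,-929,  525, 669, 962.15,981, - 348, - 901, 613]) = [ - 929,-901,-506, - 482,-348, - 324, - 318.86, - 239.92, 525, 613, 669,671, 962.15,  981] 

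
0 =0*94669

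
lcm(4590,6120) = 18360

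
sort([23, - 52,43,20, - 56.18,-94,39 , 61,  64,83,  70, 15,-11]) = [ - 94, - 56.18 ,- 52,-11, 15, 20,23,39,43, 61,64  ,  70 , 83]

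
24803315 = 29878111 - 5074796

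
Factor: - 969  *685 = -663765 = - 3^1*5^1*17^1*19^1*137^1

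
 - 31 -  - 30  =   - 1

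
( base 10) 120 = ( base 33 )3l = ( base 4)1320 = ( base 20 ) 60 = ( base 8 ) 170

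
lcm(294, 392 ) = 1176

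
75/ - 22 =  - 4 + 13/22 = - 3.41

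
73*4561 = 332953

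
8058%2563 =369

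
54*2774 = 149796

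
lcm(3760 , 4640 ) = 218080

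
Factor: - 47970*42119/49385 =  - 2^1*3^2 * 11^1*13^1*17^( - 1)*41^1*83^( - 1 ) * 547^1 = - 57727098/1411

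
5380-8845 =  - 3465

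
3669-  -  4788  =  8457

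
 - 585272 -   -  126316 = -458956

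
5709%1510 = 1179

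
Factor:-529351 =- 41^1 *12911^1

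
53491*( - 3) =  - 160473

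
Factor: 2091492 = 2^2*3^2*13^1*41^1*109^1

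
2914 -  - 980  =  3894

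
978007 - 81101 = 896906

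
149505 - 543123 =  - 393618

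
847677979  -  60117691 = 787560288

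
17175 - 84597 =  - 67422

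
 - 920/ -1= 920/1 = 920.00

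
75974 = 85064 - 9090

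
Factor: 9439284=2^2 * 3^1*17^1* 46271^1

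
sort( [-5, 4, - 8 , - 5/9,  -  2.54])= [-8, - 5, - 2.54, - 5/9,4] 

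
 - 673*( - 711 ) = 478503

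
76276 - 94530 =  - 18254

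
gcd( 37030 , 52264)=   2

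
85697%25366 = 9599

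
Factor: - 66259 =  - 173^1*383^1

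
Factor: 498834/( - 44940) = -2^( - 1) *3^1*5^( - 1 )*37^1 = -111/10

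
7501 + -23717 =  - 16216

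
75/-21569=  - 75/21569  =  - 0.00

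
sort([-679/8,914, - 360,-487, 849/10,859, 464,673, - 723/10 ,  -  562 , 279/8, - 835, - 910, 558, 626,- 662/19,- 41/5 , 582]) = [-910, - 835,-562, - 487, - 360,  -  679/8, - 723/10, - 662/19, - 41/5,279/8, 849/10, 464, 558, 582,626,673,859, 914]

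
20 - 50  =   - 30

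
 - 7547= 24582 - 32129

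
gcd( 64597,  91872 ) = 1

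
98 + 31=129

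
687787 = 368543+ 319244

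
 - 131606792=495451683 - 627058475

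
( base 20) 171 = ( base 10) 541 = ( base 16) 21d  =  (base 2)1000011101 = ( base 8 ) 1035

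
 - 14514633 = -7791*1863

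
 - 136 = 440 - 576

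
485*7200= 3492000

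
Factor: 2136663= 3^2*199^1*1193^1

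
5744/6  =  2872/3 = 957.33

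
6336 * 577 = 3655872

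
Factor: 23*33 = 3^1*11^1 * 23^1 = 759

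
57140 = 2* 28570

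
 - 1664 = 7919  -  9583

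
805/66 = 805/66 = 12.20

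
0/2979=0  =  0.00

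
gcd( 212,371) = 53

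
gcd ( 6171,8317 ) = 1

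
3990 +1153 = 5143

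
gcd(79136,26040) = 8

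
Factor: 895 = 5^1*179^1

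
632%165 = 137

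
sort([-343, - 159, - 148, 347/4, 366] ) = [  -  343, -159  ,-148, 347/4,366 ] 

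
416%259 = 157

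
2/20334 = 1/10167 = 0.00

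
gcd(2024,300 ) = 4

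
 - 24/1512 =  - 1/63 =-0.02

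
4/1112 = 1/278  =  0.00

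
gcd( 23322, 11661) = 11661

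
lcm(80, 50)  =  400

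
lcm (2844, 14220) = 14220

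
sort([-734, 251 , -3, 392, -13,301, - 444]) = [ - 734, - 444, - 13, - 3,251,301,  392 ]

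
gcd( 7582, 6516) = 2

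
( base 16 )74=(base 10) 116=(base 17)6e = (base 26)4C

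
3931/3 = 3931/3 = 1310.33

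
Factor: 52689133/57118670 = 2^(-1)*5^(  -  1) *271^( - 1)*353^1 * 3011^( - 1)*21323^1 = 7527019/8159810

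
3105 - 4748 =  - 1643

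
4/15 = 4/15 = 0.27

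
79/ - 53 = - 79/53=   - 1.49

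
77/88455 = 77/88455 =0.00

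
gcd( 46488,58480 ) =8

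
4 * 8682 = 34728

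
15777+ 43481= 59258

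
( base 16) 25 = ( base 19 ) 1i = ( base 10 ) 37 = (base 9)41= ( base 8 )45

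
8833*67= 591811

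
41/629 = 41/629 = 0.07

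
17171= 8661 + 8510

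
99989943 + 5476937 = 105466880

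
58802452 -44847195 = 13955257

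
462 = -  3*( - 154) 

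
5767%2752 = 263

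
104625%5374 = 2519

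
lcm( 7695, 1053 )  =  100035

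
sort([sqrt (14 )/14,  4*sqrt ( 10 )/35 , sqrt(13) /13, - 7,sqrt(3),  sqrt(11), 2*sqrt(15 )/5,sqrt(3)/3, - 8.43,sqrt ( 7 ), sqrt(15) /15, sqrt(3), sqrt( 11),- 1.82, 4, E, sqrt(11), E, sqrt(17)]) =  [ - 8.43, - 7, - 1.82, sqrt(15)/15,sqrt(14)/14,  sqrt(13 ) /13, 4*sqrt( 10)/35 , sqrt(3 ) /3, 2*sqrt(15 )/5,sqrt(3),  sqrt(3), sqrt(7),E, E,sqrt( 11),sqrt(11), sqrt(11), 4, sqrt(17) ] 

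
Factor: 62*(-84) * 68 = -354144 = - 2^5*3^1*7^1 * 17^1 *31^1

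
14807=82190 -67383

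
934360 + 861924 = 1796284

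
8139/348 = 2713/116 = 23.39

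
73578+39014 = 112592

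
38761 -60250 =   -  21489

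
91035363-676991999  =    -  585956636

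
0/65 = 0= 0.00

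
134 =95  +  39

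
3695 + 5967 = 9662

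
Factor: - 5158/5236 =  - 2^(-1 )*7^(  -  1 )*11^( - 1 )*17^ (-1 )*2579^1= - 2579/2618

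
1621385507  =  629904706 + 991480801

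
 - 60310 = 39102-99412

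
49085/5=9817 = 9817.00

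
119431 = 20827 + 98604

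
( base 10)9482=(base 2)10010100001010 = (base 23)HL6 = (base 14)3654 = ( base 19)1751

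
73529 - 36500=37029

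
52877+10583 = 63460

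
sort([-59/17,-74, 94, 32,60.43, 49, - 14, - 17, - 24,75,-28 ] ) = [  -  74, - 28,  -  24, - 17, - 14, - 59/17,32, 49, 60.43,75, 94] 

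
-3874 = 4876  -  8750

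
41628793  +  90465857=132094650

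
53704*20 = 1074080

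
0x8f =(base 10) 143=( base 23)65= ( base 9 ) 168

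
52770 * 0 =0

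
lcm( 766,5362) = 5362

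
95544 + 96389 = 191933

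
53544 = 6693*8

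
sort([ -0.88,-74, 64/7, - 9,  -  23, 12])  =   [ - 74, - 23,  -  9 , - 0.88, 64/7 , 12] 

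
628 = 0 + 628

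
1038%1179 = 1038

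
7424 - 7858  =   - 434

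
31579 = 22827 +8752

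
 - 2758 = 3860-6618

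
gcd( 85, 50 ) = 5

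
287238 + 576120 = 863358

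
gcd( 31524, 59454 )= 6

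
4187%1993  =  201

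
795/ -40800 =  - 1 + 2667/2720 =- 0.02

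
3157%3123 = 34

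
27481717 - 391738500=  - 364256783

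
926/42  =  22 + 1/21 = 22.05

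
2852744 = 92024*31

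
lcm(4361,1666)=148274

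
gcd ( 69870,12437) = 1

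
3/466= 3/466 = 0.01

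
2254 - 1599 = 655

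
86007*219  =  18835533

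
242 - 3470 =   -  3228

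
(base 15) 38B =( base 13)4A0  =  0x326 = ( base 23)1c1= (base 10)806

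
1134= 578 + 556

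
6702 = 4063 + 2639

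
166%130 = 36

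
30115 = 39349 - 9234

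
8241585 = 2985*2761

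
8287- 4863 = 3424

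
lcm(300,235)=14100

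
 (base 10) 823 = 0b1100110111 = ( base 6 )3451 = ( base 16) 337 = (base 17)2e7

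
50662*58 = 2938396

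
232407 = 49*4743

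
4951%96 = 55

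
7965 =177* 45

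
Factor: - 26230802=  - 2^1*13^1*463^1 * 2179^1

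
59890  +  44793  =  104683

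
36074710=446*80885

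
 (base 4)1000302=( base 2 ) 1000000110010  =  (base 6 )31110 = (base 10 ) 4146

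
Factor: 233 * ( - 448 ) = -104384 = -2^6*7^1*233^1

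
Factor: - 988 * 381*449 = - 2^2*3^1*13^1*19^1*  127^1 * 449^1 = - 169016172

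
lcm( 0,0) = 0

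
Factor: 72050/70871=2^1*5^2 *11^1*541^( - 1 ) = 550/541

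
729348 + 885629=1614977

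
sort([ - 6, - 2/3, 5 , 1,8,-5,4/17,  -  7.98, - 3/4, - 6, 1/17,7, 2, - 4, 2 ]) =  [ - 7.98, - 6,  -  6,- 5, - 4,  -  3/4, - 2/3, 1/17, 4/17, 1 , 2,2, 5,7, 8] 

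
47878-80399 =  - 32521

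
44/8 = 5 + 1/2= 5.50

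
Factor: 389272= 2^3*13^1*19^1*197^1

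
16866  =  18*937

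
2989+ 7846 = 10835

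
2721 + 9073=11794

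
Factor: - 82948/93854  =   - 2^1 * 89^1*167^( - 1)*233^1 * 281^(-1) = - 41474/46927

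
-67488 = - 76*888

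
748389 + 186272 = 934661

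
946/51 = 946/51 = 18.55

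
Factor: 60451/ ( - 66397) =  - 61/67=-61^1*67^ (  -  1) 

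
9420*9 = 84780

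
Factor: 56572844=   2^2*2657^1*5323^1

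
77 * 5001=385077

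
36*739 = 26604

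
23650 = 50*473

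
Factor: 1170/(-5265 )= - 2^1*3^ (-2) = - 2/9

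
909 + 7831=8740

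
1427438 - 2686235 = - 1258797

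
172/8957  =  172/8957  =  0.02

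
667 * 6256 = 4172752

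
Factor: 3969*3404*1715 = 23170466340 = 2^2 * 3^4*5^1*7^5  *23^1 * 37^1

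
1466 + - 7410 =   -  5944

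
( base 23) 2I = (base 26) 2c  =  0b1000000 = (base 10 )64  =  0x40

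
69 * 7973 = 550137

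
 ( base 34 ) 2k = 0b1011000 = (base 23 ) 3J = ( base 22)40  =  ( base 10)88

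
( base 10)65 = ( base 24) 2h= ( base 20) 35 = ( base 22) 2l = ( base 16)41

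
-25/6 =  - 25/6 = -  4.17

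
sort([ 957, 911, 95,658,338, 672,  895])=[95,338, 658, 672, 895, 911, 957 ] 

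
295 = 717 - 422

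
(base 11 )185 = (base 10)214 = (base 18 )bg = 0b11010110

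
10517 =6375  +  4142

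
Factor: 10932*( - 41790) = -456848280=- 2^3*3^2*5^1 * 7^1*199^1*911^1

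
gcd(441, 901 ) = 1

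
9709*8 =77672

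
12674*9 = 114066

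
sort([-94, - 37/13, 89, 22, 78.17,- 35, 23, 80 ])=[ - 94, - 35, - 37/13 , 22,23, 78.17 , 80,89 ] 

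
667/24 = 667/24  =  27.79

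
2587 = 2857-270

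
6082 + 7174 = 13256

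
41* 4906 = 201146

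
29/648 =29/648 = 0.04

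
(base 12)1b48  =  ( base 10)3368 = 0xd28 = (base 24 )5k8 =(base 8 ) 6450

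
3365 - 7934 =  - 4569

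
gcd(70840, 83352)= 184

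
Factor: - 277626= - 2^1*3^1 * 46271^1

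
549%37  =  31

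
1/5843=1/5843 = 0.00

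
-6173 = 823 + -6996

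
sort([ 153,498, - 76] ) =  [-76,153, 498 ] 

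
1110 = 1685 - 575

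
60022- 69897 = - 9875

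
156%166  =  156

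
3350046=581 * 5766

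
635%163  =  146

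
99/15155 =99/15155= 0.01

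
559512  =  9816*57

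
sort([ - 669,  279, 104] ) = [ - 669,104 , 279 ]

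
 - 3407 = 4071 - 7478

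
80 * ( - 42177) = -3374160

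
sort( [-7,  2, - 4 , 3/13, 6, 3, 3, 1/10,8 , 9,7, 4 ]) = [ - 7, - 4 , 1/10, 3/13,  2,3, 3, 4,6, 7 , 8, 9]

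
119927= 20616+99311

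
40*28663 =1146520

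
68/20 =17/5 = 3.40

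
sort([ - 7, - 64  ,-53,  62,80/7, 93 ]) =[-64,-53, - 7, 80/7,62,  93] 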